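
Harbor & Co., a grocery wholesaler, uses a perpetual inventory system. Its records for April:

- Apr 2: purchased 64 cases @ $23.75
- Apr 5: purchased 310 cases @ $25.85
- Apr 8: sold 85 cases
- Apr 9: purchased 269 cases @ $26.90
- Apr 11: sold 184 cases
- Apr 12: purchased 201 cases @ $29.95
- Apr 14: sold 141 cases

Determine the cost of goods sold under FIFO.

Apr 8, 85 sold [FIFO — oldest first]: 64 @ $23.75 + 21 @ $25.85 = $2,062.85
Apr 11, 184 sold [FIFO — oldest first]: 184 @ $25.85 = $4,756.40
Apr 14, 141 sold [FIFO — oldest first]: 105 @ $25.85 + 36 @ $26.90 = $3,682.65
Total COGS = $2,062.85 + $4,756.40 + $3,682.65 = $10,501.90
Ending inventory: 233 @ $26.90 + 201 @ $29.95 = $12,287.65

COGS = $10,501.90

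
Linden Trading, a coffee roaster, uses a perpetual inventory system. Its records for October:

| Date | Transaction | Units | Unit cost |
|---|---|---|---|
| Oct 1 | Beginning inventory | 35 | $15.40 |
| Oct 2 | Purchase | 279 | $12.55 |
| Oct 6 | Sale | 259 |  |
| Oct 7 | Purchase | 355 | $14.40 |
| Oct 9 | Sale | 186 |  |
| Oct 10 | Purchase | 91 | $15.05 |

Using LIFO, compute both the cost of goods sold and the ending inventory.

COGS = $5,928.85; ending inventory = $4,593.15

Oct 6, 259 sold [LIFO — newest first]: 259 @ $12.55 = $3,250.45
Oct 9, 186 sold [LIFO — newest first]: 186 @ $14.40 = $2,678.40
Total COGS = $3,250.45 + $2,678.40 = $5,928.85
Ending inventory: 35 @ $15.40 + 20 @ $12.55 + 169 @ $14.40 + 91 @ $15.05 = $4,593.15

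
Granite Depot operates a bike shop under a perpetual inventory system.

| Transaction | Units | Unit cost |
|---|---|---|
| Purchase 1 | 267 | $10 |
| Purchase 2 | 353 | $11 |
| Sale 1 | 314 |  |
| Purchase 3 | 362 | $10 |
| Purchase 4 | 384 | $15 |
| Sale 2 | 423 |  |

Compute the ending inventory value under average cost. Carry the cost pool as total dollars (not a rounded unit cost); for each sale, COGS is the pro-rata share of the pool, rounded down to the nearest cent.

After Purchase 1: 267 on hand, pool $2,670.00 (≈ $10.0000 each)
After Purchase 2: 620 on hand, pool $6,553.00 (≈ $10.5694 each)
Sale 1, sell 314: 314/620 × $6,553.00 → $3,318.77
After Purchase 3: 668 on hand, pool $6,854.23 (≈ $10.2608 each)
After Purchase 4: 1052 on hand, pool $12,614.23 (≈ $11.9907 each)
Sale 2, sell 423: 423/1052 × $12,614.23 → $5,072.07
Total COGS = $3,318.77 + $5,072.07 = $8,390.84
Ending inventory (cost pool remaining) = $7,542.16
Check: goods available $15,933.00 = COGS $8,390.84 + ending $7,542.16

Ending inventory = $7,542.16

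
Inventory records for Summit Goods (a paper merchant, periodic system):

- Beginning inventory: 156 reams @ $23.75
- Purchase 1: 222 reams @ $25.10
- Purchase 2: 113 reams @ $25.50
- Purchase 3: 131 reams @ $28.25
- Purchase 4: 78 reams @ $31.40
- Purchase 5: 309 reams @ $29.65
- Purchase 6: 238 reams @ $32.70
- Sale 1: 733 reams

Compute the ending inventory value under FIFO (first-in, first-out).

Sale 1 (733) [FIFO — oldest first]: 156 @ $23.75 + 222 @ $25.10 + 113 @ $25.50 + 131 @ $28.25 + 78 @ $31.40 + 33 @ $29.65 = $19,287.10
Ending inventory: 276 @ $29.65 + 238 @ $32.70 = $15,966.00

Ending inventory = $15,966.00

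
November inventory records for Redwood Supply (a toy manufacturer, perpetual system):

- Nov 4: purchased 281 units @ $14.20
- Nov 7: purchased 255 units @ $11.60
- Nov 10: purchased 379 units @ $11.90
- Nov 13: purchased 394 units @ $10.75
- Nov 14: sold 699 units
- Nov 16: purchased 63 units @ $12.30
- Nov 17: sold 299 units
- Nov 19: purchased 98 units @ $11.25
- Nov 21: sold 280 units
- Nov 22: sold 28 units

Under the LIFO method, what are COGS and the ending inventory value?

Nov 14, 699 sold [LIFO — newest first]: 394 @ $10.75 + 305 @ $11.90 = $7,865.00
Nov 17, 299 sold [LIFO — newest first]: 63 @ $12.30 + 74 @ $11.90 + 162 @ $11.60 = $3,534.70
Nov 21, 280 sold [LIFO — newest first]: 98 @ $11.25 + 93 @ $11.60 + 89 @ $14.20 = $3,445.10
Nov 22, 28 sold [LIFO — newest first]: 28 @ $14.20 = $397.60
Total COGS = $7,865.00 + $3,534.70 + $3,445.10 + $397.60 = $15,242.40
Ending inventory: 164 @ $14.20 = $2,328.80

COGS = $15,242.40; ending inventory = $2,328.80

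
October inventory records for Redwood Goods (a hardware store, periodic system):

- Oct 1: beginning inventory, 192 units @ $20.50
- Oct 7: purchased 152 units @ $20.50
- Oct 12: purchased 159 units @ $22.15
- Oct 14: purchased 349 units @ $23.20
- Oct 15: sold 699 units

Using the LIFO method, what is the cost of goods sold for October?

Oct 15, 699 sold [LIFO — newest first]: 349 @ $23.20 + 159 @ $22.15 + 152 @ $20.50 + 39 @ $20.50 = $15,534.15
Ending inventory: 153 @ $20.50 = $3,136.50
Check: goods available $18,670.65 = COGS $15,534.15 + ending $3,136.50

COGS = $15,534.15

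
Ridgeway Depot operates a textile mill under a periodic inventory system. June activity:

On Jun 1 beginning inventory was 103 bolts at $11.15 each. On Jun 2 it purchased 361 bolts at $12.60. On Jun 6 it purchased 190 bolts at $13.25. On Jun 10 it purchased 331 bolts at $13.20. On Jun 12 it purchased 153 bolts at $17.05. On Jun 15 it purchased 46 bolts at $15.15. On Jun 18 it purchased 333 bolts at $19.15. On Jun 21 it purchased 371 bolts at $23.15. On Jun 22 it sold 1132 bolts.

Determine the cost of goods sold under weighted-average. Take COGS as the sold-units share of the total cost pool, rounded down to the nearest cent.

Jun 22, sell 1132: 1132/1888 × $30,854.90 → $18,499.86
Ending inventory (cost pool remaining) = $12,355.04

COGS = $18,499.86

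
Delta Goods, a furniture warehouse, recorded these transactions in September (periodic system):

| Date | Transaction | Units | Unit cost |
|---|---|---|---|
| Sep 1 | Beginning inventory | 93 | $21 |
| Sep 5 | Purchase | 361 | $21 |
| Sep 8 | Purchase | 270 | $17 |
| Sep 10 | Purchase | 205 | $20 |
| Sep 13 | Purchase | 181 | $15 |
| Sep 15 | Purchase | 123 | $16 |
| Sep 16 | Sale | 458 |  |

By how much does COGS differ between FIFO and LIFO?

$1,839

FIFO COGS: 93 @ $21 + 361 @ $21 + 4 @ $17 = $9,602
LIFO COGS: 123 @ $16 + 181 @ $15 + 154 @ $20 = $7,763
Difference = |$9,602 − $7,763| = $1,839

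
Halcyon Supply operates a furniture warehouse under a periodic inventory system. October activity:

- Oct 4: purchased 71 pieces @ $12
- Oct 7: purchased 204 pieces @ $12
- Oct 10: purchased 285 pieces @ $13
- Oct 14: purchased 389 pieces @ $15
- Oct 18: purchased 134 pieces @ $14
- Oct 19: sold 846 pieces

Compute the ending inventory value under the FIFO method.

Oct 19, 846 sold [FIFO — oldest first]: 71 @ $12 + 204 @ $12 + 285 @ $13 + 286 @ $15 = $11,295
Ending inventory: 103 @ $15 + 134 @ $14 = $3,421

Ending inventory = $3,421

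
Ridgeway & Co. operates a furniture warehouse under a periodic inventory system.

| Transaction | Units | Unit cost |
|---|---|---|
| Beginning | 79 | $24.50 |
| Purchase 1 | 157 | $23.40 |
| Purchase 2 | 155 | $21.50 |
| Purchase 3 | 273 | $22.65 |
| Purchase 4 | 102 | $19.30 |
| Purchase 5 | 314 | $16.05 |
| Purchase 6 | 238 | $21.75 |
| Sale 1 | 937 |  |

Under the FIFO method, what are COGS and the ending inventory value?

COGS = $19,838.40; ending inventory = $7,471.65

Sale 1 (937) [FIFO — oldest first]: 79 @ $24.50 + 157 @ $23.40 + 155 @ $21.50 + 273 @ $22.65 + 102 @ $19.30 + 171 @ $16.05 = $19,838.40
Ending inventory: 143 @ $16.05 + 238 @ $21.75 = $7,471.65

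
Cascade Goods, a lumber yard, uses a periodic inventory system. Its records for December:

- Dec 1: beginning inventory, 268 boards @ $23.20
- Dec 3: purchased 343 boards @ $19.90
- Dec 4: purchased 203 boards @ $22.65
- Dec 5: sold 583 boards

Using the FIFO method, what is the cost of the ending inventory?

Dec 5, 583 sold [FIFO — oldest first]: 268 @ $23.20 + 315 @ $19.90 = $12,486.10
Ending inventory: 28 @ $19.90 + 203 @ $22.65 = $5,155.15

Ending inventory = $5,155.15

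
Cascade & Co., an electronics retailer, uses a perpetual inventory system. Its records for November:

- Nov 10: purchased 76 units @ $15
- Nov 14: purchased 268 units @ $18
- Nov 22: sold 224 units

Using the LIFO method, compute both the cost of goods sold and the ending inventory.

Nov 22, 224 sold [LIFO — newest first]: 224 @ $18 = $4,032
Ending inventory: 76 @ $15 + 44 @ $18 = $1,932
Check: goods available $5,964 = COGS $4,032 + ending $1,932

COGS = $4,032; ending inventory = $1,932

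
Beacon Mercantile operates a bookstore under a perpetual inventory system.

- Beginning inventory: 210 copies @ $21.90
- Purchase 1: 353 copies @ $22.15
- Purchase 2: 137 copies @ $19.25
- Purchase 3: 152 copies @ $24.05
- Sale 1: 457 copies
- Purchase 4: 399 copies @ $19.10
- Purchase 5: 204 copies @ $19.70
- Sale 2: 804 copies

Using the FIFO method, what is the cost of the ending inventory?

Sale 1 (457) [FIFO — oldest first]: 210 @ $21.90 + 247 @ $22.15 = $10,070.05
Sale 2 (804) [FIFO — oldest first]: 106 @ $22.15 + 137 @ $19.25 + 152 @ $24.05 + 399 @ $19.10 + 10 @ $19.70 = $16,458.65
Total COGS = $10,070.05 + $16,458.65 = $26,528.70
Ending inventory: 194 @ $19.70 = $3,821.80
Check: goods available $30,350.50 = COGS $26,528.70 + ending $3,821.80

Ending inventory = $3,821.80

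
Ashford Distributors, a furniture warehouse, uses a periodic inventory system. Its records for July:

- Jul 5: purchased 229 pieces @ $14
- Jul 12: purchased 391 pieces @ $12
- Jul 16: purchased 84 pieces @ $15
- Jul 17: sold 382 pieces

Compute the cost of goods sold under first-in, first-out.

Jul 17, 382 sold [FIFO — oldest first]: 229 @ $14 + 153 @ $12 = $5,042
Ending inventory: 238 @ $12 + 84 @ $15 = $4,116

COGS = $5,042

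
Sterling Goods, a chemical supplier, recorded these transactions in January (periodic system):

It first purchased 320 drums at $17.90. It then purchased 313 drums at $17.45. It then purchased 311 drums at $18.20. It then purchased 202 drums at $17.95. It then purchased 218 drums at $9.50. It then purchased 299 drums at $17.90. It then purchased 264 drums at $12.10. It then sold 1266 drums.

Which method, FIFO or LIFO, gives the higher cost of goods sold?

FIFO COGS: 320 @ $17.90 + 313 @ $17.45 + 311 @ $18.20 + 202 @ $17.95 + 120 @ $9.50 = $21,615.95
LIFO COGS: 264 @ $12.10 + 299 @ $17.90 + 218 @ $9.50 + 202 @ $17.95 + 283 @ $18.20 = $19,394.00

FIFO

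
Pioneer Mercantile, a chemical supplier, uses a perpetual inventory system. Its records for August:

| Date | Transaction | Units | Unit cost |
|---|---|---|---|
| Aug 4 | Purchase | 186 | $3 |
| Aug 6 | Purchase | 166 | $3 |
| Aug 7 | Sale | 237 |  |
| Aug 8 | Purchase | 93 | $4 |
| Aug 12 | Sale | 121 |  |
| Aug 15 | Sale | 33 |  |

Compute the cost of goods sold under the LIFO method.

COGS = $1,266

Aug 7, 237 sold [LIFO — newest first]: 166 @ $3 + 71 @ $3 = $711
Aug 12, 121 sold [LIFO — newest first]: 93 @ $4 + 28 @ $3 = $456
Aug 15, 33 sold [LIFO — newest first]: 33 @ $3 = $99
Total COGS = $711 + $456 + $99 = $1,266
Ending inventory: 54 @ $3 = $162
Check: goods available $1,428 = COGS $1,266 + ending $162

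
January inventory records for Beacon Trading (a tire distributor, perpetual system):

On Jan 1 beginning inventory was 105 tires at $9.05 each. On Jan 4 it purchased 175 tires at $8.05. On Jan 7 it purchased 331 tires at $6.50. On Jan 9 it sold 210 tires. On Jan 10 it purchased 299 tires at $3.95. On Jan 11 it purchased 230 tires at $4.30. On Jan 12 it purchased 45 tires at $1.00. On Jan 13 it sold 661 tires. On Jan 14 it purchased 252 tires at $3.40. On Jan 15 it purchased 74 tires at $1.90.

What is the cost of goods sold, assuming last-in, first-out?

Jan 9, 210 sold [LIFO — newest first]: 210 @ $6.50 = $1,365.00
Jan 13, 661 sold [LIFO — newest first]: 45 @ $1.00 + 230 @ $4.30 + 299 @ $3.95 + 87 @ $6.50 = $2,780.55
Total COGS = $1,365.00 + $2,780.55 = $4,145.55
Ending inventory: 105 @ $9.05 + 175 @ $8.05 + 34 @ $6.50 + 252 @ $3.40 + 74 @ $1.90 = $3,577.40
Check: goods available $7,722.95 = COGS $4,145.55 + ending $3,577.40

COGS = $4,145.55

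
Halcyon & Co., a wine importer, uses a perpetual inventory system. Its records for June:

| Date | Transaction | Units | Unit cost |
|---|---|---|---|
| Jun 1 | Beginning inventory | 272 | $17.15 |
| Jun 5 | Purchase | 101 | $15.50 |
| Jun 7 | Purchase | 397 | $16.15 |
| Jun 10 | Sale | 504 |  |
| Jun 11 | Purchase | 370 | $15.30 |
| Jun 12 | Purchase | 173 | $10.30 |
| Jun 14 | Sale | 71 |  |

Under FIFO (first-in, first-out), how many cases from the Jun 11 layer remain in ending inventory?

Jun 10, 504 sold [FIFO — oldest first]: 272 @ $17.15 + 101 @ $15.50 + 131 @ $16.15 = $8,345.95
Jun 14, 71 sold [FIFO — oldest first]: 71 @ $16.15 = $1,146.65
Total COGS = $8,345.95 + $1,146.65 = $9,492.60
Ending inventory: 195 @ $16.15 + 370 @ $15.30 + 173 @ $10.30 = $10,592.15

370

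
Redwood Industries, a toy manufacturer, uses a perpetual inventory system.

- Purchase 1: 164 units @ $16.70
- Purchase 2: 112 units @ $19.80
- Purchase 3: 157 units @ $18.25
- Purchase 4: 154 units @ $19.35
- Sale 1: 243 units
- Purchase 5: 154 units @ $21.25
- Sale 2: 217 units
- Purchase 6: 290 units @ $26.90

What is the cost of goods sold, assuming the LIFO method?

COGS = $9,026.40

Sale 1 (243) [LIFO — newest first]: 154 @ $19.35 + 89 @ $18.25 = $4,604.15
Sale 2 (217) [LIFO — newest first]: 154 @ $21.25 + 63 @ $18.25 = $4,422.25
Total COGS = $4,604.15 + $4,422.25 = $9,026.40
Ending inventory: 164 @ $16.70 + 112 @ $19.80 + 5 @ $18.25 + 290 @ $26.90 = $12,848.65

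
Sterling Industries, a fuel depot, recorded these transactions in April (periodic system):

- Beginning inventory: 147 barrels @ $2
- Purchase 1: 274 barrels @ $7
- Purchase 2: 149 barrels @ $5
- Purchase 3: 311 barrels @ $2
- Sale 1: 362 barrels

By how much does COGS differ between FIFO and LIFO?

$922

FIFO COGS: 147 @ $2 + 215 @ $7 = $1,799
LIFO COGS: 311 @ $2 + 51 @ $5 = $877
Difference = |$1,799 − $877| = $922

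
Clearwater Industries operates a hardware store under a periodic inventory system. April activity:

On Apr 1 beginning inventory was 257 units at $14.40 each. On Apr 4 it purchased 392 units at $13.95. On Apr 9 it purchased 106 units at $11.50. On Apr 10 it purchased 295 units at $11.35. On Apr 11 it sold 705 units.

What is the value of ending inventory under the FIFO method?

Apr 11, 705 sold [FIFO — oldest first]: 257 @ $14.40 + 392 @ $13.95 + 56 @ $11.50 = $9,813.20
Ending inventory: 50 @ $11.50 + 295 @ $11.35 = $3,923.25
Check: goods available $13,736.45 = COGS $9,813.20 + ending $3,923.25

Ending inventory = $3,923.25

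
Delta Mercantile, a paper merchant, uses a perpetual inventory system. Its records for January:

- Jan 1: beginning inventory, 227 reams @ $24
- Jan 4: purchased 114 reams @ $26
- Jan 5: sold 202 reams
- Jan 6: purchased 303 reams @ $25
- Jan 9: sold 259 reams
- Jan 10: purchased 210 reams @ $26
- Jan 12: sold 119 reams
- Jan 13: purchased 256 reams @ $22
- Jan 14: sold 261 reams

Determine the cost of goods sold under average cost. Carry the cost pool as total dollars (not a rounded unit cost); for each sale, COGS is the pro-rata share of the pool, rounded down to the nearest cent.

COGS = $20,676.23

After Jan 1: 227 on hand, pool $5,448.00 (≈ $24.0000 each)
After Jan 4: 341 on hand, pool $8,412.00 (≈ $24.6686 each)
Jan 5, sell 202: 202/341 × $8,412.00 → $4,983.06
After Jan 6: 442 on hand, pool $11,003.94 (≈ $24.8958 each)
Jan 9, sell 259: 259/442 × $11,003.94 → $6,448.01
After Jan 10: 393 on hand, pool $10,015.93 (≈ $25.4858 each)
Jan 12, sell 119: 119/393 × $10,015.93 → $3,032.81
After Jan 13: 530 on hand, pool $12,615.12 (≈ $23.8021 each)
Jan 14, sell 261: 261/530 × $12,615.12 → $6,212.35
Total COGS = $4,983.06 + $6,448.01 + $3,032.81 + $6,212.35 = $20,676.23
Ending inventory (cost pool remaining) = $6,402.77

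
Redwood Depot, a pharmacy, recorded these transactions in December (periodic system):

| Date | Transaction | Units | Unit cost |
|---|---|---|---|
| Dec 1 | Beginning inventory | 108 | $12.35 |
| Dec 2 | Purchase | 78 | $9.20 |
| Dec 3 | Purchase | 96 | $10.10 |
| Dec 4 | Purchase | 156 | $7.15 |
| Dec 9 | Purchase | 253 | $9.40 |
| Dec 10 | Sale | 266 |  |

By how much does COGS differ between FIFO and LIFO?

FIFO COGS: 108 @ $12.35 + 78 @ $9.20 + 80 @ $10.10 = $2,859.40
LIFO COGS: 253 @ $9.40 + 13 @ $7.15 = $2,471.15
Difference = |$2,859.40 − $2,471.15| = $388.25

$388.25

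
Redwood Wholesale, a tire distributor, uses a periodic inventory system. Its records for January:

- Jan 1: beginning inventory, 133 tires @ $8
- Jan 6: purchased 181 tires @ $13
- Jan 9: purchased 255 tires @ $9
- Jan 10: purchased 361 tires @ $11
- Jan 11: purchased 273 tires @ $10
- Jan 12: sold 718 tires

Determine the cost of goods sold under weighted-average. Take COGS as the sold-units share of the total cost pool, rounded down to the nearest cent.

COGS = $7,408.59

Jan 12, sell 718: 718/1203 × $12,413.00 → $7,408.59
Ending inventory (cost pool remaining) = $5,004.41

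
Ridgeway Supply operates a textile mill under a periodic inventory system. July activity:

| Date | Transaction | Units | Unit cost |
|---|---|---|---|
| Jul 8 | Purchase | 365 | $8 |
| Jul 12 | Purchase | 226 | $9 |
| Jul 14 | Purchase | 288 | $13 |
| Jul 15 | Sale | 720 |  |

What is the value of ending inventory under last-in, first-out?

Jul 15, 720 sold [LIFO — newest first]: 288 @ $13 + 226 @ $9 + 206 @ $8 = $7,426
Ending inventory: 159 @ $8 = $1,272

Ending inventory = $1,272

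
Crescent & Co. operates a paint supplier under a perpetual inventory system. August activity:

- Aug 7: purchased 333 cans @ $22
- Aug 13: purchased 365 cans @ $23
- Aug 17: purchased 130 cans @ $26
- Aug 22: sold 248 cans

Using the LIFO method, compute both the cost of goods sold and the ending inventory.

COGS = $6,094; ending inventory = $13,007

Aug 22, 248 sold [LIFO — newest first]: 130 @ $26 + 118 @ $23 = $6,094
Ending inventory: 333 @ $22 + 247 @ $23 = $13,007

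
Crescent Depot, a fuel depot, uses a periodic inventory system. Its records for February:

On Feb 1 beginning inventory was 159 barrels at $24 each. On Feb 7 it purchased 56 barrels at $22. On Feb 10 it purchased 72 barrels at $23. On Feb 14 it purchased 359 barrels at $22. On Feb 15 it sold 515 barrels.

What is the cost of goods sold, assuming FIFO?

COGS = $11,720

Feb 15, 515 sold [FIFO — oldest first]: 159 @ $24 + 56 @ $22 + 72 @ $23 + 228 @ $22 = $11,720
Ending inventory: 131 @ $22 = $2,882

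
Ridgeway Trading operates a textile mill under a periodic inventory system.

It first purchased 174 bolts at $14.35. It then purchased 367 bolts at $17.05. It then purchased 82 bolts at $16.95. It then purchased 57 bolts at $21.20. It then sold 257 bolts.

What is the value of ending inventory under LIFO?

Sale 1 (257) [LIFO — newest first]: 57 @ $21.20 + 82 @ $16.95 + 118 @ $17.05 = $4,610.20
Ending inventory: 174 @ $14.35 + 249 @ $17.05 = $6,742.35
Check: goods available $11,352.55 = COGS $4,610.20 + ending $6,742.35

Ending inventory = $6,742.35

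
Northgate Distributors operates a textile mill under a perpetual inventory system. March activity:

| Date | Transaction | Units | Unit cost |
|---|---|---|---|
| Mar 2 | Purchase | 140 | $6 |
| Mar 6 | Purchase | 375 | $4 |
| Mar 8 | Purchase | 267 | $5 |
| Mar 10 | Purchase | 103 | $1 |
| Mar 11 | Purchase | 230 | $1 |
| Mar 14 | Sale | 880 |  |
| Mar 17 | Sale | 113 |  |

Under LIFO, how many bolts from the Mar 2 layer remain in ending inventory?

Mar 14, 880 sold [LIFO — newest first]: 230 @ $1 + 103 @ $1 + 267 @ $5 + 280 @ $4 = $2,788
Mar 17, 113 sold [LIFO — newest first]: 95 @ $4 + 18 @ $6 = $488
Total COGS = $2,788 + $488 = $3,276
Ending inventory: 122 @ $6 = $732

122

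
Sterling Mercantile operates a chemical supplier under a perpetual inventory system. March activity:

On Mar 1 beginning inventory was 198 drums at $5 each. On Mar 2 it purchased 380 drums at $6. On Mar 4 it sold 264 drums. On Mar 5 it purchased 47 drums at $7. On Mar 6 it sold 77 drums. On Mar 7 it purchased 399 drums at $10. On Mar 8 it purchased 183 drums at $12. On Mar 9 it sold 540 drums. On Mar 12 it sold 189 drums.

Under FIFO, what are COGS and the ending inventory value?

Mar 4, 264 sold [FIFO — oldest first]: 198 @ $5 + 66 @ $6 = $1,386
Mar 6, 77 sold [FIFO — oldest first]: 77 @ $6 = $462
Mar 9, 540 sold [FIFO — oldest first]: 237 @ $6 + 47 @ $7 + 256 @ $10 = $4,311
Mar 12, 189 sold [FIFO — oldest first]: 143 @ $10 + 46 @ $12 = $1,982
Total COGS = $1,386 + $462 + $4,311 + $1,982 = $8,141
Ending inventory: 137 @ $12 = $1,644

COGS = $8,141; ending inventory = $1,644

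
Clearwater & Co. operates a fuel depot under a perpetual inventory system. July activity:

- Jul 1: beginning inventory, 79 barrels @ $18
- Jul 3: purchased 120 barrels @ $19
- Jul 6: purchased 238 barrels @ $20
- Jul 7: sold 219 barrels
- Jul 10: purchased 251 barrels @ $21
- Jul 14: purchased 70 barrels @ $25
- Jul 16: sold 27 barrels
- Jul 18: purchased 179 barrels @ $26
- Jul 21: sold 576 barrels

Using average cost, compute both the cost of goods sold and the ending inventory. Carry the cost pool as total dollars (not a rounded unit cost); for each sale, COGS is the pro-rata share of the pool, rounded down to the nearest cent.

After Jul 1: 79 on hand, pool $1,422.00 (≈ $18.0000 each)
After Jul 3: 199 on hand, pool $3,702.00 (≈ $18.6030 each)
After Jul 6: 437 on hand, pool $8,462.00 (≈ $19.3638 each)
Jul 7, sell 219: 219/437 × $8,462.00 → $4,240.68
After Jul 10: 469 on hand, pool $9,492.32 (≈ $20.2395 each)
After Jul 14: 539 on hand, pool $11,242.32 (≈ $20.8577 each)
Jul 16, sell 27: 27/539 × $11,242.32 → $563.15
After Jul 18: 691 on hand, pool $15,333.17 (≈ $22.1898 each)
Jul 21, sell 576: 576/691 × $15,333.17 → $12,781.33
Total COGS = $4,240.68 + $563.15 + $12,781.33 = $17,585.16
Ending inventory (cost pool remaining) = $2,551.84

COGS = $17,585.16; ending inventory = $2,551.84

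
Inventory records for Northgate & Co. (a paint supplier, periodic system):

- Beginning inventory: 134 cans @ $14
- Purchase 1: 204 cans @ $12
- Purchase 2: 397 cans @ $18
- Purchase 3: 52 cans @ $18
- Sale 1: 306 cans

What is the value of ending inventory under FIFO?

Ending inventory = $8,466

Sale 1 (306) [FIFO — oldest first]: 134 @ $14 + 172 @ $12 = $3,940
Ending inventory: 32 @ $12 + 397 @ $18 + 52 @ $18 = $8,466
Check: goods available $12,406 = COGS $3,940 + ending $8,466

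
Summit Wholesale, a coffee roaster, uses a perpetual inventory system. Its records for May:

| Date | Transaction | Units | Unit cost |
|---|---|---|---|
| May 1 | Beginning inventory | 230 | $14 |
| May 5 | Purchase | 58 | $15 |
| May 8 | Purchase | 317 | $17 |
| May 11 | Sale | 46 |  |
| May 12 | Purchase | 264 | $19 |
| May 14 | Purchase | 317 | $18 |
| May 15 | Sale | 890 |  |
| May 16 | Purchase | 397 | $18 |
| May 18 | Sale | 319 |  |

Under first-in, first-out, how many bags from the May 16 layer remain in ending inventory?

May 11, 46 sold [FIFO — oldest first]: 46 @ $14 = $644
May 15, 890 sold [FIFO — oldest first]: 184 @ $14 + 58 @ $15 + 317 @ $17 + 264 @ $19 + 67 @ $18 = $15,057
May 18, 319 sold [FIFO — oldest first]: 250 @ $18 + 69 @ $18 = $5,742
Total COGS = $644 + $15,057 + $5,742 = $21,443
Ending inventory: 328 @ $18 = $5,904

328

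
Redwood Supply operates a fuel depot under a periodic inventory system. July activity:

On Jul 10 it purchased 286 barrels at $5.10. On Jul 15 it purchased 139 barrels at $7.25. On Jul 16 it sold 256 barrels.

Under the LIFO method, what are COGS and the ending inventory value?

COGS = $1,604.45; ending inventory = $861.90

Jul 16, 256 sold [LIFO — newest first]: 139 @ $7.25 + 117 @ $5.10 = $1,604.45
Ending inventory: 169 @ $5.10 = $861.90
Check: goods available $2,466.35 = COGS $1,604.45 + ending $861.90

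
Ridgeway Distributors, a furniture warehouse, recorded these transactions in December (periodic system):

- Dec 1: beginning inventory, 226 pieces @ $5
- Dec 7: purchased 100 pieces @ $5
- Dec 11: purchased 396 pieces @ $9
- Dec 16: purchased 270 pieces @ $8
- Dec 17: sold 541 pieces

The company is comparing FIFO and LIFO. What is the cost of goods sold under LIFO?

FIFO COGS: 226 @ $5 + 100 @ $5 + 215 @ $9 = $3,565
LIFO COGS: 270 @ $8 + 271 @ $9 = $4,599

COGS = $4,599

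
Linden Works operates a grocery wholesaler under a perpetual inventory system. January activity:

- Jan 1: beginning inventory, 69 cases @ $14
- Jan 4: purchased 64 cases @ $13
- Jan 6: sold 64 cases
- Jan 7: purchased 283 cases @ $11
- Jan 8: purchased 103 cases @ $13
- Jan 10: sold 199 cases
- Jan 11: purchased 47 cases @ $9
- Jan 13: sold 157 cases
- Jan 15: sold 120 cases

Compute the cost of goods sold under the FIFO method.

COGS = $6,439

Jan 6, 64 sold [FIFO — oldest first]: 64 @ $14 = $896
Jan 10, 199 sold [FIFO — oldest first]: 5 @ $14 + 64 @ $13 + 130 @ $11 = $2,332
Jan 13, 157 sold [FIFO — oldest first]: 153 @ $11 + 4 @ $13 = $1,735
Jan 15, 120 sold [FIFO — oldest first]: 99 @ $13 + 21 @ $9 = $1,476
Total COGS = $896 + $2,332 + $1,735 + $1,476 = $6,439
Ending inventory: 26 @ $9 = $234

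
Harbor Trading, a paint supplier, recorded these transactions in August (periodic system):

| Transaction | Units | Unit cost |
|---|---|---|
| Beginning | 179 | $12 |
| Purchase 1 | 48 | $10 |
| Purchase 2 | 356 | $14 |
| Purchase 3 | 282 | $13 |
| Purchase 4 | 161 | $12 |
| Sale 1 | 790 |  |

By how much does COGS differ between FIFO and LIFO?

FIFO COGS: 179 @ $12 + 48 @ $10 + 356 @ $14 + 207 @ $13 = $10,303
LIFO COGS: 161 @ $12 + 282 @ $13 + 347 @ $14 = $10,456
Difference = |$10,303 − $10,456| = $153

$153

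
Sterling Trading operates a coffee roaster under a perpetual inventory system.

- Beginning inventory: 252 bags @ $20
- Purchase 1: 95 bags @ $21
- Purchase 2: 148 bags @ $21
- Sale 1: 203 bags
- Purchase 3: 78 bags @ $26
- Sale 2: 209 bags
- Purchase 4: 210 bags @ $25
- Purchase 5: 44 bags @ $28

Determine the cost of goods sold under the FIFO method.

Sale 1 (203) [FIFO — oldest first]: 203 @ $20 = $4,060
Sale 2 (209) [FIFO — oldest first]: 49 @ $20 + 95 @ $21 + 65 @ $21 = $4,340
Total COGS = $4,060 + $4,340 = $8,400
Ending inventory: 83 @ $21 + 78 @ $26 + 210 @ $25 + 44 @ $28 = $10,253

COGS = $8,400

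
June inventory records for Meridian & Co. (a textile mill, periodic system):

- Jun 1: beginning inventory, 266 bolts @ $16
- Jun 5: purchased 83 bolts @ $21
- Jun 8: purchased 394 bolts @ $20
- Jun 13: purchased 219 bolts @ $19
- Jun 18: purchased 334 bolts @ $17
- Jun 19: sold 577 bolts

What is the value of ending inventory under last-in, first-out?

Jun 19, 577 sold [LIFO — newest first]: 334 @ $17 + 219 @ $19 + 24 @ $20 = $10,319
Ending inventory: 266 @ $16 + 83 @ $21 + 370 @ $20 = $13,399
Check: goods available $23,718 = COGS $10,319 + ending $13,399

Ending inventory = $13,399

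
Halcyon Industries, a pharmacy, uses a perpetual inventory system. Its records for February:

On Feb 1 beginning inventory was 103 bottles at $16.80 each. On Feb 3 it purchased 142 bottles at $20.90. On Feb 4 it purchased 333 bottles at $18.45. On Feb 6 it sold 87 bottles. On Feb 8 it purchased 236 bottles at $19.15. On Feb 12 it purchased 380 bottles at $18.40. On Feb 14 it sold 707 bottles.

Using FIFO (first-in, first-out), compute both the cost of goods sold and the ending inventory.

COGS = $14,978.45; ending inventory = $7,375.00

Feb 6, 87 sold [FIFO — oldest first]: 87 @ $16.80 = $1,461.60
Feb 14, 707 sold [FIFO — oldest first]: 16 @ $16.80 + 142 @ $20.90 + 333 @ $18.45 + 216 @ $19.15 = $13,516.85
Total COGS = $1,461.60 + $13,516.85 = $14,978.45
Ending inventory: 20 @ $19.15 + 380 @ $18.40 = $7,375.00
Check: goods available $22,353.45 = COGS $14,978.45 + ending $7,375.00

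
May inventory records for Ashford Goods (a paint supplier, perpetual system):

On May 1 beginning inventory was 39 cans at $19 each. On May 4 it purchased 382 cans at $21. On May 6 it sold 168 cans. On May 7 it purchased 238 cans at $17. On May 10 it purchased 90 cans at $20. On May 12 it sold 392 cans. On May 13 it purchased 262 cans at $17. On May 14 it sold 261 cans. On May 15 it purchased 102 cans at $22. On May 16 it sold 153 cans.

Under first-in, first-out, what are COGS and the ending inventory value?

COGS = $18,434; ending inventory = $2,873

May 6, 168 sold [FIFO — oldest first]: 39 @ $19 + 129 @ $21 = $3,450
May 12, 392 sold [FIFO — oldest first]: 253 @ $21 + 139 @ $17 = $7,676
May 14, 261 sold [FIFO — oldest first]: 99 @ $17 + 90 @ $20 + 72 @ $17 = $4,707
May 16, 153 sold [FIFO — oldest first]: 153 @ $17 = $2,601
Total COGS = $3,450 + $7,676 + $4,707 + $2,601 = $18,434
Ending inventory: 37 @ $17 + 102 @ $22 = $2,873
Check: goods available $21,307 = COGS $18,434 + ending $2,873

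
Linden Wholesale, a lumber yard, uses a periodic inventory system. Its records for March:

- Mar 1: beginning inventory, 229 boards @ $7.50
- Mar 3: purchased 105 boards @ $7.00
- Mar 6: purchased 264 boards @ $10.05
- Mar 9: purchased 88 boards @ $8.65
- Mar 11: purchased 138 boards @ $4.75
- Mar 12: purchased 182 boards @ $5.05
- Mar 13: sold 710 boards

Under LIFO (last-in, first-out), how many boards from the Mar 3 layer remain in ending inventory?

Mar 13, 710 sold [LIFO — newest first]: 182 @ $5.05 + 138 @ $4.75 + 88 @ $8.65 + 264 @ $10.05 + 38 @ $7.00 = $5,255.00
Ending inventory: 229 @ $7.50 + 67 @ $7.00 = $2,186.50

67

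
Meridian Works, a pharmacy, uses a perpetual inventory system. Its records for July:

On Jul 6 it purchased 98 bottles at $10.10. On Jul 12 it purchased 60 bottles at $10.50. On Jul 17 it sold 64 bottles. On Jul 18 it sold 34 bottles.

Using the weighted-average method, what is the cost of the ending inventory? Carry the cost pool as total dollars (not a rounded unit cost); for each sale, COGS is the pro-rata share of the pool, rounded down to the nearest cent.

After Jul 6: 98 on hand, pool $989.80 (≈ $10.1000 each)
After Jul 12: 158 on hand, pool $1,619.80 (≈ $10.2519 each)
Jul 17, sell 64: 64/158 × $1,619.80 → $656.12
Jul 18, sell 34: 34/94 × $963.68 → $348.56
Total COGS = $656.12 + $348.56 = $1,004.68
Ending inventory (cost pool remaining) = $615.12

Ending inventory = $615.12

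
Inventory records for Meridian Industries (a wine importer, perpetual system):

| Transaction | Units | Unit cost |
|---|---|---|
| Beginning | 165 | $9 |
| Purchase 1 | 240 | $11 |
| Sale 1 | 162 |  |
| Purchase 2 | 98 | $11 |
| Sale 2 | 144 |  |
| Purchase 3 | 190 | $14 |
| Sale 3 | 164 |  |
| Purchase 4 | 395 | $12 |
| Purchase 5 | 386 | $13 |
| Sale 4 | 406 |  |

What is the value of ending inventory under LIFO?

Ending inventory = $6,701

Sale 1 (162) [LIFO — newest first]: 162 @ $11 = $1,782
Sale 2 (144) [LIFO — newest first]: 98 @ $11 + 46 @ $11 = $1,584
Sale 3 (164) [LIFO — newest first]: 164 @ $14 = $2,296
Sale 4 (406) [LIFO — newest first]: 386 @ $13 + 20 @ $12 = $5,258
Total COGS = $1,782 + $1,584 + $2,296 + $5,258 = $10,920
Ending inventory: 165 @ $9 + 32 @ $11 + 26 @ $14 + 375 @ $12 = $6,701
Check: goods available $17,621 = COGS $10,920 + ending $6,701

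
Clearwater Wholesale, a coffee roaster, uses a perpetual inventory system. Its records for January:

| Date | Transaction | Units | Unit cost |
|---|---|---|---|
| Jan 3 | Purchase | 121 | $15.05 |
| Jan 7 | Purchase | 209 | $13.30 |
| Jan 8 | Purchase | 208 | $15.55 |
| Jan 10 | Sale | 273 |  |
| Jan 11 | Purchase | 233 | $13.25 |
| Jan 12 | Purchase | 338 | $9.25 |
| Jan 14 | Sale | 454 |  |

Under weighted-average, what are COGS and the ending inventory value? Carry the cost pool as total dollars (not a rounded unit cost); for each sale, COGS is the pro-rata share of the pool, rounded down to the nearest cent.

COGS = $9,446.12; ending inventory = $4,602.78

After Jan 3: 121 on hand, pool $1,821.05 (≈ $15.0500 each)
After Jan 7: 330 on hand, pool $4,600.75 (≈ $13.9417 each)
After Jan 8: 538 on hand, pool $7,835.15 (≈ $14.5635 each)
Jan 10, sell 273: 273/538 × $7,835.15 → $3,975.82
After Jan 11: 498 on hand, pool $6,946.58 (≈ $13.9490 each)
After Jan 12: 836 on hand, pool $10,073.08 (≈ $12.0491 each)
Jan 14, sell 454: 454/836 × $10,073.08 → $5,470.30
Total COGS = $3,975.82 + $5,470.30 = $9,446.12
Ending inventory (cost pool remaining) = $4,602.78
Check: goods available $14,048.90 = COGS $9,446.12 + ending $4,602.78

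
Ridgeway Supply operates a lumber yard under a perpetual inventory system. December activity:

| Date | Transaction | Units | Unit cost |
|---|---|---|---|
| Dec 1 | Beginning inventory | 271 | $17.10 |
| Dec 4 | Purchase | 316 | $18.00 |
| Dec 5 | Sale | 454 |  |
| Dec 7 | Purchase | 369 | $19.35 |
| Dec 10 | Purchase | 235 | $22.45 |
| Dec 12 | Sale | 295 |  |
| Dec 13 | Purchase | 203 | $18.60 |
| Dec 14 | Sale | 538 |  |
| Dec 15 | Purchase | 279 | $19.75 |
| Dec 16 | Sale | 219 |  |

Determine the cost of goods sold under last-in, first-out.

Dec 5, 454 sold [LIFO — newest first]: 316 @ $18.00 + 138 @ $17.10 = $8,047.80
Dec 12, 295 sold [LIFO — newest first]: 235 @ $22.45 + 60 @ $19.35 = $6,436.75
Dec 14, 538 sold [LIFO — newest first]: 203 @ $18.60 + 309 @ $19.35 + 26 @ $17.10 = $10,199.55
Dec 16, 219 sold [LIFO — newest first]: 219 @ $19.75 = $4,325.25
Total COGS = $8,047.80 + $6,436.75 + $10,199.55 + $4,325.25 = $29,009.35
Ending inventory: 107 @ $17.10 + 60 @ $19.75 = $3,014.70
Check: goods available $32,024.05 = COGS $29,009.35 + ending $3,014.70

COGS = $29,009.35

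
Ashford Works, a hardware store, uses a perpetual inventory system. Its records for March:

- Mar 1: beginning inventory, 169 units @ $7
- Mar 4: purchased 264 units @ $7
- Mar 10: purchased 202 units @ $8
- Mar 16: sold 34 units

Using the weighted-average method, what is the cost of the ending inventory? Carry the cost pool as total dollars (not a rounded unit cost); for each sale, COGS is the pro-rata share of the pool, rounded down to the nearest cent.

Ending inventory = $4,398.19

After Mar 1: 169 on hand, pool $1,183.00 (≈ $7.0000 each)
After Mar 4: 433 on hand, pool $3,031.00 (≈ $7.0000 each)
After Mar 10: 635 on hand, pool $4,647.00 (≈ $7.3181 each)
Mar 16, sell 34: 34/635 × $4,647.00 → $248.81
Ending inventory (cost pool remaining) = $4,398.19
Check: goods available $4,647.00 = COGS $248.81 + ending $4,398.19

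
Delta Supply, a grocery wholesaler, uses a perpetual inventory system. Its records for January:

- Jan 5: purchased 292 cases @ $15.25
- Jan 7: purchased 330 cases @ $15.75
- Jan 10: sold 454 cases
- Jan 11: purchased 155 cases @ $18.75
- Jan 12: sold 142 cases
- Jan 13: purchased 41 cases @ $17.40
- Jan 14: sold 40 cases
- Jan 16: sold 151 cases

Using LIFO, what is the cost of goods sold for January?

Jan 10, 454 sold [LIFO — newest first]: 330 @ $15.75 + 124 @ $15.25 = $7,088.50
Jan 12, 142 sold [LIFO — newest first]: 142 @ $18.75 = $2,662.50
Jan 14, 40 sold [LIFO — newest first]: 40 @ $17.40 = $696.00
Jan 16, 151 sold [LIFO — newest first]: 1 @ $17.40 + 13 @ $18.75 + 137 @ $15.25 = $2,350.40
Total COGS = $7,088.50 + $2,662.50 + $696.00 + $2,350.40 = $12,797.40
Ending inventory: 31 @ $15.25 = $472.75

COGS = $12,797.40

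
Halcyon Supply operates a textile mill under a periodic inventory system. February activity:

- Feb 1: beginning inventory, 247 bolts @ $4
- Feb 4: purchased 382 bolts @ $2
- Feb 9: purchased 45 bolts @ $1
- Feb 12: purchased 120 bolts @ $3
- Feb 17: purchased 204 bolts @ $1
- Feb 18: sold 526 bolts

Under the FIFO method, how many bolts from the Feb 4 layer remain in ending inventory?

Feb 18, 526 sold [FIFO — oldest first]: 247 @ $4 + 279 @ $2 = $1,546
Ending inventory: 103 @ $2 + 45 @ $1 + 120 @ $3 + 204 @ $1 = $815

103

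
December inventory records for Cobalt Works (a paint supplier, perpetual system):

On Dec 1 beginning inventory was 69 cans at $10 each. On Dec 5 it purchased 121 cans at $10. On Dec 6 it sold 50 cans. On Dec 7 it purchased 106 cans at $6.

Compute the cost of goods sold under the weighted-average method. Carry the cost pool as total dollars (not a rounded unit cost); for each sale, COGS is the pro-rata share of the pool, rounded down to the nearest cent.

COGS = $500.00

After Dec 1: 69 on hand, pool $690.00 (≈ $10.0000 each)
After Dec 5: 190 on hand, pool $1,900.00 (≈ $10.0000 each)
Dec 6, sell 50: 50/190 × $1,900.00 → $500.00
After Dec 7: 246 on hand, pool $2,036.00 (≈ $8.2764 each)
Ending inventory (cost pool remaining) = $2,036.00
Check: goods available $2,536.00 = COGS $500.00 + ending $2,036.00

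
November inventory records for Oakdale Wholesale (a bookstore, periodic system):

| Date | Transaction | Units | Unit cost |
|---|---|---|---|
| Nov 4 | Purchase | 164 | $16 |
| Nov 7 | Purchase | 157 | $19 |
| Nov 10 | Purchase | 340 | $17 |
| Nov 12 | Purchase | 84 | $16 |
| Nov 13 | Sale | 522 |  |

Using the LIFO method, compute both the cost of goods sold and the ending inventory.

Nov 13, 522 sold [LIFO — newest first]: 84 @ $16 + 340 @ $17 + 98 @ $19 = $8,986
Ending inventory: 164 @ $16 + 59 @ $19 = $3,745

COGS = $8,986; ending inventory = $3,745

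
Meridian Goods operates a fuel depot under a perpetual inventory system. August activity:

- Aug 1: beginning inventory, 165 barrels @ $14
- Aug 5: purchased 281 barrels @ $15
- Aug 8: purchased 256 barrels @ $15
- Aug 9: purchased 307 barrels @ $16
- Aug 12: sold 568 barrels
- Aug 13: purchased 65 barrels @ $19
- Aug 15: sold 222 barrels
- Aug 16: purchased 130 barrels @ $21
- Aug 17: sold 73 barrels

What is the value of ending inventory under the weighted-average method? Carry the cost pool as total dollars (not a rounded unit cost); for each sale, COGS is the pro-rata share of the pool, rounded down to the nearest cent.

Ending inventory = $5,906.36

After Aug 1: 165 on hand, pool $2,310.00 (≈ $14.0000 each)
After Aug 5: 446 on hand, pool $6,525.00 (≈ $14.6300 each)
After Aug 8: 702 on hand, pool $10,365.00 (≈ $14.7650 each)
After Aug 9: 1009 on hand, pool $15,277.00 (≈ $15.1407 each)
Aug 12, sell 568: 568/1009 × $15,277.00 → $8,599.93
After Aug 13: 506 on hand, pool $7,912.07 (≈ $15.6365 each)
Aug 15, sell 222: 222/506 × $7,912.07 → $3,471.30
After Aug 16: 414 on hand, pool $7,170.77 (≈ $17.3207 each)
Aug 17, sell 73: 73/414 × $7,170.77 → $1,264.41
Total COGS = $8,599.93 + $3,471.30 + $1,264.41 = $13,335.64
Ending inventory (cost pool remaining) = $5,906.36
Check: goods available $19,242.00 = COGS $13,335.64 + ending $5,906.36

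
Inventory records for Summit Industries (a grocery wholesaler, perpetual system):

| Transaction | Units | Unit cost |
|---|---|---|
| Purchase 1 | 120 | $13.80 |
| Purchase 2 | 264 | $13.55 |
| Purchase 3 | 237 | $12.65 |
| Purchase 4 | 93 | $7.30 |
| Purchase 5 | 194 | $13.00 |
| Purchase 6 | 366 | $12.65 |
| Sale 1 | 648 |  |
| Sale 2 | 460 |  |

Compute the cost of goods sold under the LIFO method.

Sale 1 (648) [LIFO — newest first]: 366 @ $12.65 + 194 @ $13.00 + 88 @ $7.30 = $7,794.30
Sale 2 (460) [LIFO — newest first]: 5 @ $7.30 + 237 @ $12.65 + 218 @ $13.55 = $5,988.45
Total COGS = $7,794.30 + $5,988.45 = $13,782.75
Ending inventory: 120 @ $13.80 + 46 @ $13.55 = $2,279.30
Check: goods available $16,062.05 = COGS $13,782.75 + ending $2,279.30

COGS = $13,782.75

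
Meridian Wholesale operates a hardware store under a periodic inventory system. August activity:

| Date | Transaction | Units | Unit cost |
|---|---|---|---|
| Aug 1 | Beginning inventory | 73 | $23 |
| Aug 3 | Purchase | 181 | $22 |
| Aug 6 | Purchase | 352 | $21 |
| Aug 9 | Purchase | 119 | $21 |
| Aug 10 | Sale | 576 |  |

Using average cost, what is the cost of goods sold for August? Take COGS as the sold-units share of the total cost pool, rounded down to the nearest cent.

Aug 10, sell 576: 576/725 × $15,552.00 → $12,355.79
Ending inventory (cost pool remaining) = $3,196.21

COGS = $12,355.79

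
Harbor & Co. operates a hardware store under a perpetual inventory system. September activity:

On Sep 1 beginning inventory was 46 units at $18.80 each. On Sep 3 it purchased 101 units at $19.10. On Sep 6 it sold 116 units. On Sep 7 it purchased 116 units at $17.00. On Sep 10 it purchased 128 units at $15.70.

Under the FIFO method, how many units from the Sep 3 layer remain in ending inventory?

Sep 6, 116 sold [FIFO — oldest first]: 46 @ $18.80 + 70 @ $19.10 = $2,201.80
Ending inventory: 31 @ $19.10 + 116 @ $17.00 + 128 @ $15.70 = $4,573.70

31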